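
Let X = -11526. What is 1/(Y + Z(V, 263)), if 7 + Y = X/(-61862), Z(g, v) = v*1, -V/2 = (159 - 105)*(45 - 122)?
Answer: 30931/7924099 ≈ 0.0039034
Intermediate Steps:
V = 8316 (V = -2*(159 - 105)*(45 - 122) = -108*(-77) = -2*(-4158) = 8316)
Z(g, v) = v
Y = -210754/30931 (Y = -7 - 11526/(-61862) = -7 - 11526*(-1/61862) = -7 + 5763/30931 = -210754/30931 ≈ -6.8137)
1/(Y + Z(V, 263)) = 1/(-210754/30931 + 263) = 1/(7924099/30931) = 30931/7924099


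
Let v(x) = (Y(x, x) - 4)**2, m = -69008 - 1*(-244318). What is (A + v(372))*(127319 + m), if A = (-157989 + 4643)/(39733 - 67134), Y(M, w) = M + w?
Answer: 4540930273547034/27401 ≈ 1.6572e+11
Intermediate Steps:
A = 153346/27401 (A = -153346/(-27401) = -153346*(-1/27401) = 153346/27401 ≈ 5.5964)
m = 175310 (m = -69008 + 244318 = 175310)
v(x) = (-4 + 2*x)**2 (v(x) = ((x + x) - 4)**2 = (2*x - 4)**2 = (-4 + 2*x)**2)
(A + v(372))*(127319 + m) = (153346/27401 + 4*(-2 + 372)**2)*(127319 + 175310) = (153346/27401 + 4*370**2)*302629 = (153346/27401 + 4*136900)*302629 = (153346/27401 + 547600)*302629 = (15004940946/27401)*302629 = 4540930273547034/27401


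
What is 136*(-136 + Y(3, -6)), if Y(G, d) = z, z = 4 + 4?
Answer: -17408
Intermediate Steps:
z = 8
Y(G, d) = 8
136*(-136 + Y(3, -6)) = 136*(-136 + 8) = 136*(-128) = -17408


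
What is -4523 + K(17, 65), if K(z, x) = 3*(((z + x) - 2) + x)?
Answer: -4088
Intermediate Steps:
K(z, x) = -6 + 3*z + 6*x (K(z, x) = 3*(((x + z) - 2) + x) = 3*((-2 + x + z) + x) = 3*(-2 + z + 2*x) = -6 + 3*z + 6*x)
-4523 + K(17, 65) = -4523 + (-6 + 3*17 + 6*65) = -4523 + (-6 + 51 + 390) = -4523 + 435 = -4088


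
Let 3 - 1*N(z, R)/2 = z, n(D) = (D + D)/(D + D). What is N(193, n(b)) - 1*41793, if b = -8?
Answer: -42173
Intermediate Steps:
n(D) = 1 (n(D) = (2*D)/((2*D)) = (2*D)*(1/(2*D)) = 1)
N(z, R) = 6 - 2*z
N(193, n(b)) - 1*41793 = (6 - 2*193) - 1*41793 = (6 - 386) - 41793 = -380 - 41793 = -42173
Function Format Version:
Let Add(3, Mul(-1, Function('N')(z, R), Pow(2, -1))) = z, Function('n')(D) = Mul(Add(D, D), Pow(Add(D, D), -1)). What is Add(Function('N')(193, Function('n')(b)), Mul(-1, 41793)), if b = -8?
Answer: -42173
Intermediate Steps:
Function('n')(D) = 1 (Function('n')(D) = Mul(Mul(2, D), Pow(Mul(2, D), -1)) = Mul(Mul(2, D), Mul(Rational(1, 2), Pow(D, -1))) = 1)
Function('N')(z, R) = Add(6, Mul(-2, z))
Add(Function('N')(193, Function('n')(b)), Mul(-1, 41793)) = Add(Add(6, Mul(-2, 193)), Mul(-1, 41793)) = Add(Add(6, -386), -41793) = Add(-380, -41793) = -42173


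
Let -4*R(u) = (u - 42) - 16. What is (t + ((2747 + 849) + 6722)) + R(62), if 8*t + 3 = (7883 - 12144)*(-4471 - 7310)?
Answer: 25140687/4 ≈ 6.2852e+6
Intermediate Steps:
t = 25099419/4 (t = -3/8 + ((7883 - 12144)*(-4471 - 7310))/8 = -3/8 + (-4261*(-11781))/8 = -3/8 + (⅛)*50198841 = -3/8 + 50198841/8 = 25099419/4 ≈ 6.2749e+6)
R(u) = 29/2 - u/4 (R(u) = -((u - 42) - 16)/4 = -((-42 + u) - 16)/4 = -(-58 + u)/4 = 29/2 - u/4)
(t + ((2747 + 849) + 6722)) + R(62) = (25099419/4 + ((2747 + 849) + 6722)) + (29/2 - ¼*62) = (25099419/4 + (3596 + 6722)) + (29/2 - 31/2) = (25099419/4 + 10318) - 1 = 25140691/4 - 1 = 25140687/4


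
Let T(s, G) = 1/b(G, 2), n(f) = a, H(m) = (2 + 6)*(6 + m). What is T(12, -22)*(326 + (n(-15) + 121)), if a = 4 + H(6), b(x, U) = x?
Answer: -547/22 ≈ -24.864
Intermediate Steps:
H(m) = 48 + 8*m (H(m) = 8*(6 + m) = 48 + 8*m)
a = 100 (a = 4 + (48 + 8*6) = 4 + (48 + 48) = 4 + 96 = 100)
n(f) = 100
T(s, G) = 1/G
T(12, -22)*(326 + (n(-15) + 121)) = (326 + (100 + 121))/(-22) = -(326 + 221)/22 = -1/22*547 = -547/22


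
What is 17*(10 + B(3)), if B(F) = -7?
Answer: 51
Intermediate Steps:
17*(10 + B(3)) = 17*(10 - 7) = 17*3 = 51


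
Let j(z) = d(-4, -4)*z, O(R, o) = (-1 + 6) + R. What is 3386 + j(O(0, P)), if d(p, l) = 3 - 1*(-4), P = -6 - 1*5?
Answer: 3421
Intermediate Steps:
P = -11 (P = -6 - 5 = -11)
d(p, l) = 7 (d(p, l) = 3 + 4 = 7)
O(R, o) = 5 + R
j(z) = 7*z
3386 + j(O(0, P)) = 3386 + 7*(5 + 0) = 3386 + 7*5 = 3386 + 35 = 3421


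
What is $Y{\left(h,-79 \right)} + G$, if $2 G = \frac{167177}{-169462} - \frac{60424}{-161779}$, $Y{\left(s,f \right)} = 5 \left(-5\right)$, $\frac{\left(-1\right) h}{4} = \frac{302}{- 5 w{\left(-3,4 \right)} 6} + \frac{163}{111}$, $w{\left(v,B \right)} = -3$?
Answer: $- \frac{1387575800895}{54830785796} \approx -25.307$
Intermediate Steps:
$h = - \frac{32128}{1665}$ ($h = - 4 \left(\frac{302}{\left(-5\right) \left(-3\right) 6} + \frac{163}{111}\right) = - 4 \left(\frac{302}{15 \cdot 6} + 163 \cdot \frac{1}{111}\right) = - 4 \left(\frac{302}{90} + \frac{163}{111}\right) = - 4 \left(302 \cdot \frac{1}{90} + \frac{163}{111}\right) = - 4 \left(\frac{151}{45} + \frac{163}{111}\right) = \left(-4\right) \frac{8032}{1665} = - \frac{32128}{1665} \approx -19.296$)
$Y{\left(s,f \right)} = -25$
$G = - \frac{16806155995}{54830785796}$ ($G = \frac{\frac{167177}{-169462} - \frac{60424}{-161779}}{2} = \frac{167177 \left(- \frac{1}{169462}\right) - - \frac{60424}{161779}}{2} = \frac{- \frac{167177}{169462} + \frac{60424}{161779}}{2} = \frac{1}{2} \left(- \frac{16806155995}{27415392898}\right) = - \frac{16806155995}{54830785796} \approx -0.30651$)
$Y{\left(h,-79 \right)} + G = -25 - \frac{16806155995}{54830785796} = - \frac{1387575800895}{54830785796}$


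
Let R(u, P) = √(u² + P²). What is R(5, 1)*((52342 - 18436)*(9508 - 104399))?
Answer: -3217374246*√26 ≈ -1.6405e+10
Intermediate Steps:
R(u, P) = √(P² + u²)
R(5, 1)*((52342 - 18436)*(9508 - 104399)) = √(1² + 5²)*((52342 - 18436)*(9508 - 104399)) = √(1 + 25)*(33906*(-94891)) = √26*(-3217374246) = -3217374246*√26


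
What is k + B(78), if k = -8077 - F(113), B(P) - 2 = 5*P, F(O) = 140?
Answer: -7825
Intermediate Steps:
B(P) = 2 + 5*P
k = -8217 (k = -8077 - 1*140 = -8077 - 140 = -8217)
k + B(78) = -8217 + (2 + 5*78) = -8217 + (2 + 390) = -8217 + 392 = -7825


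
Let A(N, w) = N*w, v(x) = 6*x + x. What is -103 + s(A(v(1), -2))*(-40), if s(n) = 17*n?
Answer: 9417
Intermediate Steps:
v(x) = 7*x
-103 + s(A(v(1), -2))*(-40) = -103 + (17*((7*1)*(-2)))*(-40) = -103 + (17*(7*(-2)))*(-40) = -103 + (17*(-14))*(-40) = -103 - 238*(-40) = -103 + 9520 = 9417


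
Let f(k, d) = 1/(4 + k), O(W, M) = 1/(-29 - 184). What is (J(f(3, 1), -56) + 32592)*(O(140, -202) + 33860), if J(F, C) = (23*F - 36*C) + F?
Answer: 582455576040/497 ≈ 1.1719e+9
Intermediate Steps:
O(W, M) = -1/213 (O(W, M) = 1/(-213) = -1/213)
J(F, C) = -36*C + 24*F (J(F, C) = (-36*C + 23*F) + F = -36*C + 24*F)
(J(f(3, 1), -56) + 32592)*(O(140, -202) + 33860) = ((-36*(-56) + 24/(4 + 3)) + 32592)*(-1/213 + 33860) = ((2016 + 24/7) + 32592)*(7212179/213) = (14136/7 + 32592)*(7212179/213) = (242280/7)*(7212179/213) = 582455576040/497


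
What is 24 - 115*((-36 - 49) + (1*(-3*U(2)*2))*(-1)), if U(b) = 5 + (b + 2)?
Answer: 3589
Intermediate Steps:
U(b) = 7 + b (U(b) = 5 + (2 + b) = 7 + b)
24 - 115*((-36 - 49) + (1*(-3*U(2)*2))*(-1)) = 24 - 115*((-36 - 49) + (1*(-3*(7 + 2)*2))*(-1)) = 24 - 115*(-85 + (1*(-3*9*2))*(-1)) = 24 - 115*(-85 + (1*(-27*2))*(-1)) = 24 - 115*(-85 + (1*(-54))*(-1)) = 24 - 115*(-85 - 54*(-1)) = 24 - 115*(-85 + 54) = 24 - 115*(-31) = 24 + 3565 = 3589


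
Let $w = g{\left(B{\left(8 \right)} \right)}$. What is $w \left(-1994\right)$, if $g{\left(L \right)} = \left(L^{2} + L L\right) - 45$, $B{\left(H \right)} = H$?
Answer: $-165502$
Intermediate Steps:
$g{\left(L \right)} = -45 + 2 L^{2}$ ($g{\left(L \right)} = \left(L^{2} + L^{2}\right) - 45 = 2 L^{2} - 45 = -45 + 2 L^{2}$)
$w = 83$ ($w = -45 + 2 \cdot 8^{2} = -45 + 2 \cdot 64 = -45 + 128 = 83$)
$w \left(-1994\right) = 83 \left(-1994\right) = -165502$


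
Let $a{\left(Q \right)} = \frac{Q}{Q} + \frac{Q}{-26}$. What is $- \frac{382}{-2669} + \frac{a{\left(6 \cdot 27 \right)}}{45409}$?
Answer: $\frac{225319602}{1575556073} \approx 0.14301$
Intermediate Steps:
$a{\left(Q \right)} = 1 - \frac{Q}{26}$ ($a{\left(Q \right)} = 1 + Q \left(- \frac{1}{26}\right) = 1 - \frac{Q}{26}$)
$- \frac{382}{-2669} + \frac{a{\left(6 \cdot 27 \right)}}{45409} = - \frac{382}{-2669} + \frac{1 - \frac{6 \cdot 27}{26}}{45409} = \left(-382\right) \left(- \frac{1}{2669}\right) + \left(1 - \frac{81}{13}\right) \frac{1}{45409} = \frac{382}{2669} + \left(1 - \frac{81}{13}\right) \frac{1}{45409} = \frac{382}{2669} - \frac{68}{590317} = \frac{225319602}{1575556073}$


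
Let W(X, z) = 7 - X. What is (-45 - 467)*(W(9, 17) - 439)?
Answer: 225792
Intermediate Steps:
(-45 - 467)*(W(9, 17) - 439) = (-45 - 467)*((7 - 1*9) - 439) = -512*((7 - 9) - 439) = -512*(-2 - 439) = -512*(-441) = 225792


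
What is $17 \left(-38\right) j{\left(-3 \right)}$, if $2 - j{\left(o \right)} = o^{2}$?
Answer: $4522$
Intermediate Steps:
$j{\left(o \right)} = 2 - o^{2}$
$17 \left(-38\right) j{\left(-3 \right)} = 17 \left(-38\right) \left(2 - \left(-3\right)^{2}\right) = - 646 \left(2 - 9\right) = \left(-646\right) \left(-7\right) = 4522$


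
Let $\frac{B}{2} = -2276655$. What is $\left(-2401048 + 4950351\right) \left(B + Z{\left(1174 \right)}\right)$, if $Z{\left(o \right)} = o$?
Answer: $-11604773961208$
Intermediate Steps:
$B = -4553310$ ($B = 2 \left(-2276655\right) = -4553310$)
$\left(-2401048 + 4950351\right) \left(B + Z{\left(1174 \right)}\right) = \left(-2401048 + 4950351\right) \left(-4553310 + 1174\right) = 2549303 \left(-4552136\right) = -11604773961208$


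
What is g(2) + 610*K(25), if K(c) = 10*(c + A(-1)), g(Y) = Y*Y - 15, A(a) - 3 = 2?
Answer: 182989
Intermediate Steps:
A(a) = 5 (A(a) = 3 + 2 = 5)
g(Y) = -15 + Y² (g(Y) = Y² - 15 = -15 + Y²)
K(c) = 50 + 10*c (K(c) = 10*(c + 5) = 10*(5 + c) = 50 + 10*c)
g(2) + 610*K(25) = (-15 + 2²) + 610*(50 + 10*25) = (-15 + 4) + 610*(50 + 250) = -11 + 610*300 = -11 + 183000 = 182989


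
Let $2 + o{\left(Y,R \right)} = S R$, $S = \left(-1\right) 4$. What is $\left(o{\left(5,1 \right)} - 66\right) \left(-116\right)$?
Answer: $8352$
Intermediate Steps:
$S = -4$
$o{\left(Y,R \right)} = -2 - 4 R$
$\left(o{\left(5,1 \right)} - 66\right) \left(-116\right) = \left(\left(-2 - 4\right) - 66\right) \left(-116\right) = \left(-6 - 66\right) \left(-116\right) = \left(-72\right) \left(-116\right) = 8352$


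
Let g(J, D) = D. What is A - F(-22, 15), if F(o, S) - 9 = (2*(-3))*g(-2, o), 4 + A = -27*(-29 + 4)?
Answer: 530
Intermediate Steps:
A = 671 (A = -4 - 27*(-29 + 4) = -4 - 27*(-25) = -4 + 675 = 671)
F(o, S) = 9 - 6*o (F(o, S) = 9 + (2*(-3))*o = 9 - 6*o)
A - F(-22, 15) = 671 - (9 - 6*(-22)) = 671 - (9 + 132) = 671 - 1*141 = 671 - 141 = 530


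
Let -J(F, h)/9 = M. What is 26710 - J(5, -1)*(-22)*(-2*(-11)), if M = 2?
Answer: 17998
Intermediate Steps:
J(F, h) = -18 (J(F, h) = -9*2 = -18)
26710 - J(5, -1)*(-22)*(-2*(-11)) = 26710 - (-18*(-22))*(-2*(-11)) = 26710 - 396*22 = 26710 - 1*8712 = 26710 - 8712 = 17998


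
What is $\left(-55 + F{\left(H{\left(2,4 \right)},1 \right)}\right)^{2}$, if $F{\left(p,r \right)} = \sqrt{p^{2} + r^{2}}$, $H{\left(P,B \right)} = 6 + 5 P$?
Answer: $\left(55 - \sqrt{257}\right)^{2} \approx 1518.6$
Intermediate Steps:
$\left(-55 + F{\left(H{\left(2,4 \right)},1 \right)}\right)^{2} = \left(-55 + \sqrt{\left(6 + 5 \cdot 2\right)^{2} + 1^{2}}\right)^{2} = \left(-55 + \sqrt{\left(6 + 10\right)^{2} + 1}\right)^{2} = \left(-55 + \sqrt{16^{2} + 1}\right)^{2} = \left(-55 + \sqrt{256 + 1}\right)^{2} = \left(-55 + \sqrt{257}\right)^{2}$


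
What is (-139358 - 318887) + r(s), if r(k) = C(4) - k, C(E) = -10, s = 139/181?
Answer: -82944294/181 ≈ -4.5826e+5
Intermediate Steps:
s = 139/181 (s = 139*(1/181) = 139/181 ≈ 0.76796)
r(k) = -10 - k
(-139358 - 318887) + r(s) = (-139358 - 318887) + (-10 - 1*139/181) = -458245 + (-10 - 139/181) = -458245 - 1949/181 = -82944294/181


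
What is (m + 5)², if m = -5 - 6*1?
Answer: 36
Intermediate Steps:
m = -11 (m = -5 - 6 = -11)
(m + 5)² = (-11 + 5)² = (-6)² = 36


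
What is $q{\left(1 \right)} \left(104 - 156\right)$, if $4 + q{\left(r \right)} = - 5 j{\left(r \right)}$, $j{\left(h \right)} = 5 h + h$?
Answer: $1768$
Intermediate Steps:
$j{\left(h \right)} = 6 h$
$q{\left(r \right)} = -4 - 30 r$ ($q{\left(r \right)} = -4 - 5 \cdot 6 r = -4 - 30 r$)
$q{\left(1 \right)} \left(104 - 156\right) = \left(-4 - 30\right) \left(104 - 156\right) = \left(-4 - 30\right) \left(-52\right) = \left(-34\right) \left(-52\right) = 1768$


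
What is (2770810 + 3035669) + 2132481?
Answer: 7938960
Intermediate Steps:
(2770810 + 3035669) + 2132481 = 5806479 + 2132481 = 7938960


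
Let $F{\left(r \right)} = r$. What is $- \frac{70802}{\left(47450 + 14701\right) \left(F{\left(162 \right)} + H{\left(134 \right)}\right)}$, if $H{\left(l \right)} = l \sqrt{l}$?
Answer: $\frac{955827}{12325889905} - \frac{2371867 \sqrt{134}}{36977669715} \approx -0.00066497$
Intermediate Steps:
$H{\left(l \right)} = l^{\frac{3}{2}}$
$- \frac{70802}{\left(47450 + 14701\right) \left(F{\left(162 \right)} + H{\left(134 \right)}\right)} = - \frac{70802}{\left(47450 + 14701\right) \left(162 + 134^{\frac{3}{2}}\right)} = - \frac{70802}{62151 \left(162 + 134 \sqrt{134}\right)} = - \frac{70802}{10068462 + 8328234 \sqrt{134}}$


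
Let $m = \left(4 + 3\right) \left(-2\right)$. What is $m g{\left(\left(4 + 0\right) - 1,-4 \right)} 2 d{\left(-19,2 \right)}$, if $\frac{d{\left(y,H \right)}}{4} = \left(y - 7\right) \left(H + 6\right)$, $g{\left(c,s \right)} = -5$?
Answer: $-116480$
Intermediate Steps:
$m = -14$ ($m = 7 \left(-2\right) = -14$)
$d{\left(y,H \right)} = 4 \left(-7 + y\right) \left(6 + H\right)$ ($d{\left(y,H \right)} = 4 \left(y - 7\right) \left(H + 6\right) = 4 \left(-7 + y\right) \left(6 + H\right)$)
$m g{\left(\left(4 + 0\right) - 1,-4 \right)} 2 d{\left(-19,2 \right)} = \left(-14\right) \left(-5\right) 2 \left(-168 - 56 + 24 \left(-19\right) + 4 \cdot 2 \left(-19\right)\right) = 70 \cdot 2 \left(-168 - 56 - 456 - 152\right) = 140 \left(-832\right) = -116480$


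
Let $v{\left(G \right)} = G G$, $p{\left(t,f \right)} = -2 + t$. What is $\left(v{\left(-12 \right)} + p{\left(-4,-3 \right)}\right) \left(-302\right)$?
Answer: $-41676$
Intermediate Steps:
$v{\left(G \right)} = G^{2}$
$\left(v{\left(-12 \right)} + p{\left(-4,-3 \right)}\right) \left(-302\right) = \left(\left(-12\right)^{2} - 6\right) \left(-302\right) = \left(144 - 6\right) \left(-302\right) = 138 \left(-302\right) = -41676$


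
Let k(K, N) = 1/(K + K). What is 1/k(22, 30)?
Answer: 44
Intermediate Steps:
k(K, N) = 1/(2*K)
1/k(22, 30) = 1/((1/2)/22) = 1/((1/2)*(1/22)) = 1/(1/44) = 44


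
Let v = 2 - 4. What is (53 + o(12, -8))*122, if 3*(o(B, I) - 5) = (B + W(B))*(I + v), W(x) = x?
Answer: -2684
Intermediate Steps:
v = -2
o(B, I) = 5 + 2*B*(-2 + I)/3 (o(B, I) = 5 + ((B + B)*(I - 2))/3 = 5 + ((2*B)*(-2 + I))/3 = 5 + (2*B*(-2 + I))/3 = 5 + 2*B*(-2 + I)/3)
(53 + o(12, -8))*122 = (53 + (5 - 4/3*12 + (⅔)*12*(-8)))*122 = (53 + (5 - 16 - 64))*122 = (53 - 75)*122 = -22*122 = -2684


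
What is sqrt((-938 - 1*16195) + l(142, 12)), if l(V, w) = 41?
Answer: 2*I*sqrt(4273) ≈ 130.74*I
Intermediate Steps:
sqrt((-938 - 1*16195) + l(142, 12)) = sqrt((-938 - 1*16195) + 41) = sqrt((-938 - 16195) + 41) = sqrt(-17133 + 41) = sqrt(-17092) = 2*I*sqrt(4273)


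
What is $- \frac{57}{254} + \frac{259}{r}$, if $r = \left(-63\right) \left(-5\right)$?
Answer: $\frac{6833}{11430} \approx 0.59781$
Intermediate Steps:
$r = 315$
$- \frac{57}{254} + \frac{259}{r} = - \frac{57}{254} + \frac{259}{315} = \left(-57\right) \frac{1}{254} + 259 \cdot \frac{1}{315} = - \frac{57}{254} + \frac{37}{45} = \frac{6833}{11430}$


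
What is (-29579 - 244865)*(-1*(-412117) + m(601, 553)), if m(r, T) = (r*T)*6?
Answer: -660376758340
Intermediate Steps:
m(r, T) = 6*T*r (m(r, T) = (T*r)*6 = 6*T*r)
(-29579 - 244865)*(-1*(-412117) + m(601, 553)) = (-29579 - 244865)*(-1*(-412117) + 6*553*601) = -274444*(412117 + 1994118) = -274444*2406235 = -660376758340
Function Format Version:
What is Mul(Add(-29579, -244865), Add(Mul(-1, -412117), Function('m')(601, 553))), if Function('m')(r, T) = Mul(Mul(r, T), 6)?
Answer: -660376758340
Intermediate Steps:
Function('m')(r, T) = Mul(6, T, r) (Function('m')(r, T) = Mul(Mul(T, r), 6) = Mul(6, T, r))
Mul(Add(-29579, -244865), Add(Mul(-1, -412117), Function('m')(601, 553))) = Mul(Add(-29579, -244865), Add(Mul(-1, -412117), Mul(6, 553, 601))) = Mul(-274444, Add(412117, 1994118)) = Mul(-274444, 2406235) = -660376758340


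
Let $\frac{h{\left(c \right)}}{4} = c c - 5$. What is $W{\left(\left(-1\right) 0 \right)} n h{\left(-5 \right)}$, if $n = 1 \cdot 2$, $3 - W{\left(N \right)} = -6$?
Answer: $1440$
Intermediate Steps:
$W{\left(N \right)} = 9$ ($W{\left(N \right)} = 3 - -6 = 3 + 6 = 9$)
$n = 2$
$h{\left(c \right)} = -20 + 4 c^{2}$ ($h{\left(c \right)} = 4 \left(c c - 5\right) = 4 \left(c^{2} - 5\right) = 4 \left(-5 + c^{2}\right) = -20 + 4 c^{2}$)
$W{\left(\left(-1\right) 0 \right)} n h{\left(-5 \right)} = 9 \cdot 2 \left(-20 + 4 \left(-5\right)^{2}\right) = 18 \left(-20 + 4 \cdot 25\right) = 18 \left(-20 + 100\right) = 18 \cdot 80 = 1440$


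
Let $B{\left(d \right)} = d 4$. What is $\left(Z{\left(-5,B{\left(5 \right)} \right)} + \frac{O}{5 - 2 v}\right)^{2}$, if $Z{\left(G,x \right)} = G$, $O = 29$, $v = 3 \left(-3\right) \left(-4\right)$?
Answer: $\frac{132496}{4489} \approx 29.516$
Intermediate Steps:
$v = 36$ ($v = \left(-9\right) \left(-4\right) = 36$)
$B{\left(d \right)} = 4 d$
$\left(Z{\left(-5,B{\left(5 \right)} \right)} + \frac{O}{5 - 2 v}\right)^{2} = \left(-5 + \frac{29}{5 - 72}\right)^{2} = \left(-5 + \frac{29}{-67}\right)^{2} = \left(-5 + 29 \left(- \frac{1}{67}\right)\right)^{2} = \left(-5 - \frac{29}{67}\right)^{2} = \left(- \frac{364}{67}\right)^{2} = \frac{132496}{4489}$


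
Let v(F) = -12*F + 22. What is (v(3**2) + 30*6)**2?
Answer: 8836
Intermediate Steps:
v(F) = 22 - 12*F
(v(3**2) + 30*6)**2 = ((22 - 12*3**2) + 30*6)**2 = ((22 - 12*9) + 180)**2 = ((22 - 108) + 180)**2 = (-86 + 180)**2 = 94**2 = 8836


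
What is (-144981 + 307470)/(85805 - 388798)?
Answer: -162489/302993 ≈ -0.53628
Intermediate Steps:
(-144981 + 307470)/(85805 - 388798) = 162489/(-302993) = 162489*(-1/302993) = -162489/302993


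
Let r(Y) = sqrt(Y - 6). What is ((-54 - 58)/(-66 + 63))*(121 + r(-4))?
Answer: 13552/3 + 112*I*sqrt(10)/3 ≈ 4517.3 + 118.06*I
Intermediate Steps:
r(Y) = sqrt(-6 + Y)
((-54 - 58)/(-66 + 63))*(121 + r(-4)) = ((-54 - 58)/(-66 + 63))*(121 + sqrt(-6 - 4)) = (-112/(-3))*(121 + sqrt(-10)) = (-112*(-1/3))*(121 + I*sqrt(10)) = 112*(121 + I*sqrt(10))/3 = 13552/3 + 112*I*sqrt(10)/3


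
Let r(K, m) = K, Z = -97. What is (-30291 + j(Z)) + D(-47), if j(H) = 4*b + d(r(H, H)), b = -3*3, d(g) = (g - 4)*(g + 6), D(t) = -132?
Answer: -21268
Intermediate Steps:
d(g) = (-4 + g)*(6 + g)
b = -9
j(H) = -60 + H**2 + 2*H (j(H) = 4*(-9) + (-24 + H**2 + 2*H) = -36 + (-24 + H**2 + 2*H) = -60 + H**2 + 2*H)
(-30291 + j(Z)) + D(-47) = (-30291 + (-60 + (-97)**2 + 2*(-97))) - 132 = (-30291 + (-60 + 9409 - 194)) - 132 = (-30291 + 9155) - 132 = -21136 - 132 = -21268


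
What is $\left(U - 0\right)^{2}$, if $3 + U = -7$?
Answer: $100$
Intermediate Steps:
$U = -10$ ($U = -3 - 7 = -10$)
$\left(U - 0\right)^{2} = \left(-10 - 0\right)^{2} = \left(-10 + 0\right)^{2} = \left(-10\right)^{2} = 100$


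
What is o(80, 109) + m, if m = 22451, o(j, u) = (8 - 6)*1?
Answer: 22453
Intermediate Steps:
o(j, u) = 2 (o(j, u) = 2*1 = 2)
o(80, 109) + m = 2 + 22451 = 22453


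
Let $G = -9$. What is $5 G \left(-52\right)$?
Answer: $2340$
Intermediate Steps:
$5 G \left(-52\right) = 5 \left(-9\right) \left(-52\right) = \left(-45\right) \left(-52\right) = 2340$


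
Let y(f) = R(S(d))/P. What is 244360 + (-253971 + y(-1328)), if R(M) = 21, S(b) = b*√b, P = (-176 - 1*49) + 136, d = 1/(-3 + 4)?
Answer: -855400/89 ≈ -9611.2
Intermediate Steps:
d = 1 (d = 1/1 = 1)
P = -89 (P = (-176 - 49) + 136 = -225 + 136 = -89)
S(b) = b^(3/2)
y(f) = -21/89 (y(f) = 21/(-89) = 21*(-1/89) = -21/89)
244360 + (-253971 + y(-1328)) = 244360 + (-253971 - 21/89) = 244360 - 22603440/89 = -855400/89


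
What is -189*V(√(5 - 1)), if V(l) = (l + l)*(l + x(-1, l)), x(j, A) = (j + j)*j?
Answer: -3024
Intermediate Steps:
x(j, A) = 2*j² (x(j, A) = (2*j)*j = 2*j²)
V(l) = 2*l*(2 + l) (V(l) = (l + l)*(l + 2*(-1)²) = (2*l)*(l + 2*1) = (2*l)*(l + 2) = (2*l)*(2 + l) = 2*l*(2 + l))
-189*V(√(5 - 1)) = -378*√(5 - 1)*(2 + √(5 - 1)) = -378*√4*(2 + √4) = -378*2*(2 + 2) = -378*2*4 = -189*16 = -3024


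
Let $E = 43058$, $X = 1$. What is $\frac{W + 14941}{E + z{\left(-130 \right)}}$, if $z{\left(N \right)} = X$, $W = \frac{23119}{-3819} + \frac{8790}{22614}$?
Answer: $\frac{214976389475}{619783107849} \approx 0.34686$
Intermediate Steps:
$W = - \frac{81540676}{14393811}$ ($W = 23119 \left(- \frac{1}{3819}\right) + 8790 \cdot \frac{1}{22614} = - \frac{23119}{3819} + \frac{1465}{3769} = - \frac{81540676}{14393811} \approx -5.665$)
$z{\left(N \right)} = 1$
$\frac{W + 14941}{E + z{\left(-130 \right)}} = \frac{- \frac{81540676}{14393811} + 14941}{43058 + 1} = \frac{214976389475}{14393811 \cdot 43059} = \frac{214976389475}{14393811} \cdot \frac{1}{43059} = \frac{214976389475}{619783107849}$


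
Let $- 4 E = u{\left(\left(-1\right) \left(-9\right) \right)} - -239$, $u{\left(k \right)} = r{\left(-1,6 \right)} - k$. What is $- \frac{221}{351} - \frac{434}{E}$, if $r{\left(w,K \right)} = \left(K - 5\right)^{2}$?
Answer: $\frac{2045}{297} \approx 6.8855$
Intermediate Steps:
$r{\left(w,K \right)} = \left(-5 + K\right)^{2}$
$u{\left(k \right)} = 1 - k$ ($u{\left(k \right)} = \left(-5 + 6\right)^{2} - k = 1^{2} - k = 1 - k$)
$E = - \frac{231}{4}$ ($E = - \frac{\left(1 - \left(-1\right) \left(-9\right)\right) - -239}{4} = - \frac{\left(1 - 9\right) + 239}{4} = - \frac{-8 + 239}{4} = \left(- \frac{1}{4}\right) 231 = - \frac{231}{4} \approx -57.75$)
$- \frac{221}{351} - \frac{434}{E} = - \frac{221}{351} - \frac{434}{- \frac{231}{4}} = \left(-221\right) \frac{1}{351} - - \frac{248}{33} = - \frac{17}{27} + \frac{248}{33} = \frac{2045}{297}$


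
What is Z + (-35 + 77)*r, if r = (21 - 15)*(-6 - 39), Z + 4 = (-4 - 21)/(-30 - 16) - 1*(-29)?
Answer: -520465/46 ≈ -11314.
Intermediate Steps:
Z = 1175/46 (Z = -4 + ((-4 - 21)/(-30 - 16) - 1*(-29)) = -4 + (-25/(-46) + 29) = -4 + (-25*(-1/46) + 29) = -4 + (25/46 + 29) = -4 + 1359/46 = 1175/46 ≈ 25.543)
r = -270 (r = 6*(-45) = -270)
Z + (-35 + 77)*r = 1175/46 + (-35 + 77)*(-270) = 1175/46 + 42*(-270) = 1175/46 - 11340 = -520465/46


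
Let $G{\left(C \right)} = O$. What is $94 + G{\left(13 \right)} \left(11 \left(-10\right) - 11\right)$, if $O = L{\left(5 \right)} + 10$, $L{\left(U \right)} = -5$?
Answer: $-511$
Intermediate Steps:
$O = 5$ ($O = -5 + 10 = 5$)
$G{\left(C \right)} = 5$
$94 + G{\left(13 \right)} \left(11 \left(-10\right) - 11\right) = 94 + 5 \left(11 \left(-10\right) - 11\right) = 94 + 5 \left(-110 - 11\right) = 94 + 5 \left(-121\right) = 94 - 605 = -511$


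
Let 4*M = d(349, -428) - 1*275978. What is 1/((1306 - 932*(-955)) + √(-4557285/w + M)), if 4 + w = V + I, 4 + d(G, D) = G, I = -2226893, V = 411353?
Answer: 1618314193104/1442510374151742617 - 2*I*√56781775199170958/1442510374151742617 ≈ 1.1219e-6 - 3.3038e-10*I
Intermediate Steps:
d(G, D) = -4 + G
w = -1815544 (w = -4 + (411353 - 2226893) = -4 - 1815540 = -1815544)
M = -275633/4 (M = ((-4 + 349) - 1*275978)/4 = (345 - 275978)/4 = (¼)*(-275633) = -275633/4 ≈ -68908.)
1/((1306 - 932*(-955)) + √(-4557285/w + M)) = 1/((1306 - 932*(-955)) + √(-4557285/(-1815544) - 275633/4)) = 1/((1306 + 890060) + √(-4557285*(-1/1815544) - 275633/4)) = 1/(891366 + √(4557285/1815544 - 275633/4)) = 1/(891366 + √(-125101402553/1815544)) = 1/(891366 + I*√56781775199170958/907772)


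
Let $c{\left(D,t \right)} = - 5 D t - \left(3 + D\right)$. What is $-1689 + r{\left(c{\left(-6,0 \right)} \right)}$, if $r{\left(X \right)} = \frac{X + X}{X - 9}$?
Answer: $-1690$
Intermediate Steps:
$c{\left(D,t \right)} = -3 - D - 5 D t$ ($c{\left(D,t \right)} = - 5 D t - \left(3 + D\right) = -3 - D - 5 D t$)
$r{\left(X \right)} = \frac{2 X}{-9 + X}$
$-1689 + r{\left(c{\left(-6,0 \right)} \right)} = -1689 + \frac{2 \left(-3 - -6 - \left(-30\right) 0\right)}{-9 - \left(-3 + 0\right)} = -1689 + \frac{2 \left(-3 + 6 + 0\right)}{-9 + \left(-3 + 6 + 0\right)} = -1689 + 2 \cdot 3 \frac{1}{-9 + 3} = -1689 + 2 \cdot 3 \frac{1}{-6} = -1689 + 2 \cdot 3 \left(- \frac{1}{6}\right) = -1689 - 1 = -1690$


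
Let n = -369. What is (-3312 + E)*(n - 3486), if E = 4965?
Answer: -6372315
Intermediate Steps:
(-3312 + E)*(n - 3486) = (-3312 + 4965)*(-369 - 3486) = 1653*(-3855) = -6372315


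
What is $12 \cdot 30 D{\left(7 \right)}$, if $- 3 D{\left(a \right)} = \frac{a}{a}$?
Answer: $-120$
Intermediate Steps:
$D{\left(a \right)} = - \frac{1}{3}$ ($D{\left(a \right)} = - \frac{a \frac{1}{a}}{3} = \left(- \frac{1}{3}\right) 1 = - \frac{1}{3}$)
$12 \cdot 30 D{\left(7 \right)} = 12 \cdot 30 \left(- \frac{1}{3}\right) = 360 \left(- \frac{1}{3}\right) = -120$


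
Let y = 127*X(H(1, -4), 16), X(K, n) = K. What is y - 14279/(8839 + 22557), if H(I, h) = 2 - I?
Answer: 3973013/31396 ≈ 126.55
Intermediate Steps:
y = 127 (y = 127*(2 - 1*1) = 127*(2 - 1) = 127*1 = 127)
y - 14279/(8839 + 22557) = 127 - 14279/(8839 + 22557) = 127 - 14279/31396 = 3973013/31396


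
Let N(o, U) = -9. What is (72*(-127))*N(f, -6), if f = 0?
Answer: 82296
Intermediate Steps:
(72*(-127))*N(f, -6) = (72*(-127))*(-9) = -9144*(-9) = 82296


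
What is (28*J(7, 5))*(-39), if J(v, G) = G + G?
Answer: -10920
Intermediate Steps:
J(v, G) = 2*G
(28*J(7, 5))*(-39) = (28*(2*5))*(-39) = (28*10)*(-39) = 280*(-39) = -10920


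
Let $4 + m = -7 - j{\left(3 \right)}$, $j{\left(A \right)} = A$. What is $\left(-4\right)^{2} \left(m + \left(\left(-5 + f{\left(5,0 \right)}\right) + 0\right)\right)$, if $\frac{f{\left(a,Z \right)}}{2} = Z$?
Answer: $-304$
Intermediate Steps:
$f{\left(a,Z \right)} = 2 Z$
$m = -14$ ($m = -4 - 10 = -14$)
$\left(-4\right)^{2} \left(m + \left(\left(-5 + f{\left(5,0 \right)}\right) + 0\right)\right) = \left(-4\right)^{2} \left(-14 + \left(\left(-5 + 2 \cdot 0\right) + 0\right)\right) = 16 \left(-14 + \left(\left(-5 + 0\right) + 0\right)\right) = 16 \left(-14 + \left(-5 + 0\right)\right) = 16 \left(-14 - 5\right) = 16 \left(-19\right) = -304$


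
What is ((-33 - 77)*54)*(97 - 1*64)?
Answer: -196020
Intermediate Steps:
((-33 - 77)*54)*(97 - 1*64) = (-110*54)*(97 - 64) = -5940*33 = -196020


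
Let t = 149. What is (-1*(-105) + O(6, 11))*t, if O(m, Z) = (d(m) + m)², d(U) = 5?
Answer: 33674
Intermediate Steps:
O(m, Z) = (5 + m)²
(-1*(-105) + O(6, 11))*t = (-1*(-105) + (5 + 6)²)*149 = (105 + 11²)*149 = (105 + 121)*149 = 226*149 = 33674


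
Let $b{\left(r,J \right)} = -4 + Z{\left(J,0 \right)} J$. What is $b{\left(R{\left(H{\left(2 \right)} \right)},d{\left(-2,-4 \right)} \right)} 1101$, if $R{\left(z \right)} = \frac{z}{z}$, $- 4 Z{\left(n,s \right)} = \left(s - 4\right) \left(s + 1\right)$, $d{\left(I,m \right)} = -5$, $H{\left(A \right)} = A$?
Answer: $-9909$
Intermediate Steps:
$Z{\left(n,s \right)} = - \frac{\left(1 + s\right) \left(-4 + s\right)}{4}$ ($Z{\left(n,s \right)} = - \frac{\left(s - 4\right) \left(s + 1\right)}{4} = - \frac{\left(-4 + s\right) \left(1 + s\right)}{4} = - \frac{\left(1 + s\right) \left(-4 + s\right)}{4}$)
$R{\left(z \right)} = 1$
$b{\left(r,J \right)} = -4 + J$ ($b{\left(r,J \right)} = -4 + \left(1 - \frac{0^{2}}{4} + \frac{3}{4} \cdot 0\right) J = -4 + \left(1 - 0 + 0\right) J = -4 + \left(1 + 0 + 0\right) J = -4 + 1 J = -4 + J$)
$b{\left(R{\left(H{\left(2 \right)} \right)},d{\left(-2,-4 \right)} \right)} 1101 = \left(-4 - 5\right) 1101 = \left(-9\right) 1101 = -9909$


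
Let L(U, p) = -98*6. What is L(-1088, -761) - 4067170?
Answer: -4067758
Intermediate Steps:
L(U, p) = -588
L(-1088, -761) - 4067170 = -588 - 4067170 = -4067758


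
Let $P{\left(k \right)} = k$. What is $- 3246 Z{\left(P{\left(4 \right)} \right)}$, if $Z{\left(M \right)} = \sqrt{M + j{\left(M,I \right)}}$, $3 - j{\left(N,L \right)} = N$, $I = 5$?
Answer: $- 3246 \sqrt{3} \approx -5622.2$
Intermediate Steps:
$j{\left(N,L \right)} = 3 - N$
$Z{\left(M \right)} = \sqrt{3}$ ($Z{\left(M \right)} = \sqrt{M - \left(-3 + M\right)} = \sqrt{3}$)
$- 3246 Z{\left(P{\left(4 \right)} \right)} = - 3246 \sqrt{3}$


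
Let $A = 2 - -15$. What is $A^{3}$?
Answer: $4913$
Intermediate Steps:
$A = 17$ ($A = 2 + 15 = 17$)
$A^{3} = 17^{3} = 4913$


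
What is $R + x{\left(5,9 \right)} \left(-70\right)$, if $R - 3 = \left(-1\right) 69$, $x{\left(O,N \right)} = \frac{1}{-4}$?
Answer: $- \frac{97}{2} \approx -48.5$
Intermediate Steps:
$x{\left(O,N \right)} = - \frac{1}{4}$
$R = -66$ ($R = 3 - 69 = -66$)
$R + x{\left(5,9 \right)} \left(-70\right) = -66 - - \frac{35}{2} = -66 + \frac{35}{2} = - \frac{97}{2}$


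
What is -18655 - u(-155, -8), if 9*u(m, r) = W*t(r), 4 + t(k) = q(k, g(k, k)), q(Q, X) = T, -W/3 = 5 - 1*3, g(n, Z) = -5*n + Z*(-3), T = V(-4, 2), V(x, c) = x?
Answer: -55981/3 ≈ -18660.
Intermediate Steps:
T = -4
g(n, Z) = -5*n - 3*Z
W = -6 (W = -3*(5 - 1*3) = -3*(5 - 3) = -3*2 = -6)
q(Q, X) = -4
t(k) = -8 (t(k) = -4 - 4 = -8)
u(m, r) = 16/3 (u(m, r) = (-6*(-8))/9 = (⅑)*48 = 16/3)
-18655 - u(-155, -8) = -18655 - 1*16/3 = -18655 - 16/3 = -55981/3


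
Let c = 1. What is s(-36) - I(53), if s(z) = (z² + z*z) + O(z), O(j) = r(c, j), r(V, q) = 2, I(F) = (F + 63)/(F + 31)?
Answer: 54445/21 ≈ 2592.6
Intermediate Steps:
I(F) = (63 + F)/(31 + F)
O(j) = 2
s(z) = 2 + 2*z² (s(z) = (z² + z*z) + 2 = (z² + z²) + 2 = 2*z² + 2 = 2 + 2*z²)
s(-36) - I(53) = (2 + 2*(-36)²) - (63 + 53)/(31 + 53) = (2 + 2*1296) - 116/84 = (2 + 2592) - 116/84 = 2594 - 1*29/21 = 2594 - 29/21 = 54445/21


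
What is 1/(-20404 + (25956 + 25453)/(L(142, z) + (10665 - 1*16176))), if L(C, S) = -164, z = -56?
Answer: -5675/115844109 ≈ -4.8988e-5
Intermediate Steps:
1/(-20404 + (25956 + 25453)/(L(142, z) + (10665 - 1*16176))) = 1/(-20404 + (25956 + 25453)/(-164 + (10665 - 1*16176))) = 1/(-20404 + 51409/(-164 + (10665 - 16176))) = 1/(-20404 + 51409/(-164 - 5511)) = 1/(-20404 + 51409/(-5675)) = 1/(-20404 + 51409*(-1/5675)) = 1/(-20404 - 51409/5675) = 1/(-115844109/5675) = -5675/115844109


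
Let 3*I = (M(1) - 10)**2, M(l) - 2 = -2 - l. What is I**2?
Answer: 14641/9 ≈ 1626.8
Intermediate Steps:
M(l) = -l (M(l) = 2 + (-2 - l) = -l)
I = 121/3 (I = (-1*1 - 10)**2/3 = (-1 - 10)**2/3 = (1/3)*(-11)**2 = (1/3)*121 = 121/3 ≈ 40.333)
I**2 = (121/3)**2 = 14641/9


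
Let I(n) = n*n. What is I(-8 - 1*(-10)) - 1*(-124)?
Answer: 128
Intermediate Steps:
I(n) = n**2
I(-8 - 1*(-10)) - 1*(-124) = (-8 - 1*(-10))**2 - 1*(-124) = (-8 + 10)**2 + 124 = 2**2 + 124 = 4 + 124 = 128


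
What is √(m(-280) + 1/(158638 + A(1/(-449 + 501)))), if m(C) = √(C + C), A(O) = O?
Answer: 2*√(107239301 + 68048921177329*I*√35)/8249177 ≈ 3.4398 + 3.4398*I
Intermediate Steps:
m(C) = √2*√C (m(C) = √(2*C) = √2*√C)
√(m(-280) + 1/(158638 + A(1/(-449 + 501)))) = √(√2*√(-280) + 1/(158638 + 1/(-449 + 501))) = √(√2*(2*I*√70) + 1/(158638 + 1/52)) = √(4*I*√35 + 1/(158638 + 1/52)) = √(4*I*√35 + 1/(8249177/52)) = √(4*I*√35 + 52/8249177) = √(52/8249177 + 4*I*√35)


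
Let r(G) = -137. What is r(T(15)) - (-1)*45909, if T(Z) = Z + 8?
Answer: 45772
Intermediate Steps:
T(Z) = 8 + Z
r(T(15)) - (-1)*45909 = -137 - (-1)*45909 = -137 - 1*(-45909) = -137 + 45909 = 45772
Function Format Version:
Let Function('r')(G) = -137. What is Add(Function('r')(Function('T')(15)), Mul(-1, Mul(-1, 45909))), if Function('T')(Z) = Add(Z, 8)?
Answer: 45772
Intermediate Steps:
Function('T')(Z) = Add(8, Z)
Add(Function('r')(Function('T')(15)), Mul(-1, Mul(-1, 45909))) = Add(-137, Mul(-1, Mul(-1, 45909))) = Add(-137, Mul(-1, -45909)) = Add(-137, 45909) = 45772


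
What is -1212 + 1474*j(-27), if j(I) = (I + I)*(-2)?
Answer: 157980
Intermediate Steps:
j(I) = -4*I (j(I) = (2*I)*(-2) = -4*I)
-1212 + 1474*j(-27) = -1212 + 1474*(-4*(-27)) = -1212 + 1474*108 = -1212 + 159192 = 157980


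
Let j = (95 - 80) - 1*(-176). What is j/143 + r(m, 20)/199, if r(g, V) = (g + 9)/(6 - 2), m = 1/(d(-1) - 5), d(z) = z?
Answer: 919795/682968 ≈ 1.3468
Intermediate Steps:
m = -1/6 (m = 1/(-1 - 5) = 1/(-6) = -1/6 ≈ -0.16667)
r(g, V) = 9/4 + g/4 (r(g, V) = (9 + g)/4 = (9 + g)*(1/4) = 9/4 + g/4)
j = 191 (j = 15 + 176 = 191)
j/143 + r(m, 20)/199 = 191/143 + (9/4 + (1/4)*(-1/6))/199 = 191*(1/143) + (9/4 - 1/24)*(1/199) = 191/143 + (53/24)*(1/199) = 191/143 + 53/4776 = 919795/682968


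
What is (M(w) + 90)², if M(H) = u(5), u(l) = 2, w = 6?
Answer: 8464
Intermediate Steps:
M(H) = 2
(M(w) + 90)² = (2 + 90)² = 92² = 8464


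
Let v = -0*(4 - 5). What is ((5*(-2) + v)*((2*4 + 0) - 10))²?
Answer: 400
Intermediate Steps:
v = 0 (v = -0*(-1) = -1*0 = 0)
((5*(-2) + v)*((2*4 + 0) - 10))² = ((5*(-2) + 0)*((2*4 + 0) - 10))² = ((-10 + 0)*((8 + 0) - 10))² = (-10*(8 - 10))² = (-10*(-2))² = 20² = 400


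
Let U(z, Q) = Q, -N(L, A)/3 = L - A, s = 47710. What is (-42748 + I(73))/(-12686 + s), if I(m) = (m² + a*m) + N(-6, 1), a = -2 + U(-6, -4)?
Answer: -9459/8756 ≈ -1.0803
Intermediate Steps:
N(L, A) = -3*L + 3*A (N(L, A) = -3*(L - A) = -3*L + 3*A)
a = -6 (a = -2 - 4 = -6)
I(m) = 21 + m² - 6*m (I(m) = (m² - 6*m) + (-3*(-6) + 3*1) = (m² - 6*m) + (18 + 3) = (m² - 6*m) + 21 = 21 + m² - 6*m)
(-42748 + I(73))/(-12686 + s) = (-42748 + (21 + 73² - 6*73))/(-12686 + 47710) = (-42748 + (21 + 5329 - 438))/35024 = (-42748 + 4912)*(1/35024) = -37836*1/35024 = -9459/8756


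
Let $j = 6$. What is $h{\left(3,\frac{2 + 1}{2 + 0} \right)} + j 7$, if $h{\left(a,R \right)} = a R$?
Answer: $\frac{93}{2} \approx 46.5$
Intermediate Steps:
$h{\left(a,R \right)} = R a$
$h{\left(3,\frac{2 + 1}{2 + 0} \right)} + j 7 = \frac{2 + 1}{2 + 0} \cdot 3 + 6 \cdot 7 = \frac{3}{2} \cdot 3 + 42 = \frac{9}{2} + 42 = \frac{93}{2}$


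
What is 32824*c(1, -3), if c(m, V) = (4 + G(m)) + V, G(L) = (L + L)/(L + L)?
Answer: 65648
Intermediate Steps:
G(L) = 1 (G(L) = (2*L)/((2*L)) = (2*L)*(1/(2*L)) = 1)
c(m, V) = 5 + V (c(m, V) = (4 + 1) + V = 5 + V)
32824*c(1, -3) = 32824*(5 - 3) = 32824*2 = 65648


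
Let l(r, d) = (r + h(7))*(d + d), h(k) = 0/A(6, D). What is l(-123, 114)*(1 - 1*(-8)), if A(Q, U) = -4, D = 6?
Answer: -252396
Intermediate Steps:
h(k) = 0 (h(k) = 0/(-4) = 0*(-1/4) = 0)
l(r, d) = 2*d*r (l(r, d) = (r + 0)*(d + d) = r*(2*d) = 2*d*r)
l(-123, 114)*(1 - 1*(-8)) = (2*114*(-123))*(1 - 1*(-8)) = -28044*(1 + 8) = -28044*9 = -252396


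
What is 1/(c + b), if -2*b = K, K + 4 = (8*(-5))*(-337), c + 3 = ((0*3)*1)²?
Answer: -1/6741 ≈ -0.00014835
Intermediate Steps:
c = -3 (c = -3 + ((0*3)*1)² = -3 + (0*1)² = -3 + 0² = -3 + 0 = -3)
K = 13476 (K = -4 + (8*(-5))*(-337) = -4 - 40*(-337) = -4 + 13480 = 13476)
b = -6738 (b = -½*13476 = -6738)
1/(c + b) = 1/(-3 - 6738) = 1/(-6741) = -1/6741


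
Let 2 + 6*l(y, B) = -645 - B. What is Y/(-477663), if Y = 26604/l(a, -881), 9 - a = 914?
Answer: -2956/2069873 ≈ -0.0014281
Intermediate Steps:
a = -905 (a = 9 - 1*914 = 9 - 914 = -905)
l(y, B) = -647/6 - B/6 (l(y, B) = -⅓ + (-645 - B)/6 = -⅓ + (-215/2 - B/6) = -647/6 - B/6)
Y = 8868/13 (Y = 26604/(-647/6 - ⅙*(-881)) = 26604/(-647/6 + 881/6) = 26604/39 = 26604*(1/39) = 8868/13 ≈ 682.15)
Y/(-477663) = (8868/13)/(-477663) = (8868/13)*(-1/477663) = -2956/2069873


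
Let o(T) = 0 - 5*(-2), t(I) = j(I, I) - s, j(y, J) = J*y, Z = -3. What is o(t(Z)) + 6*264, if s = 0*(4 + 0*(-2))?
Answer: 1594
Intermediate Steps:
s = 0 (s = 0*(4 + 0) = 0*4 = 0)
t(I) = I**2 (t(I) = I*I - 1*0 = I**2 + 0 = I**2)
o(T) = 10 (o(T) = 0 + 10 = 10)
o(t(Z)) + 6*264 = 10 + 6*264 = 10 + 1584 = 1594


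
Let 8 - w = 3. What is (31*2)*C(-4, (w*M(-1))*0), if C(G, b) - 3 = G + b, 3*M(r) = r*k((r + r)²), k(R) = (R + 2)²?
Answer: -62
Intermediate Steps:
w = 5 (w = 8 - 1*3 = 8 - 3 = 5)
k(R) = (2 + R)²
M(r) = r*(2 + 4*r²)²/3 (M(r) = (r*(2 + (r + r)²)²)/3 = (r*(2 + (2*r)²)²)/3 = (r*(2 + 4*r²)²)/3 = r*(2 + 4*r²)²/3)
C(G, b) = 3 + G + b (C(G, b) = 3 + (G + b) = 3 + G + b)
(31*2)*C(-4, (w*M(-1))*0) = (31*2)*(3 - 4 + (5*((4/3)*(-1)*(1 + 2*(-1)²)²))*0) = 62*(3 - 4 + (5*((4/3)*(-1)*(1 + 2*1)²))*0) = 62*(3 - 4 + (5*((4/3)*(-1)*(1 + 2)²))*0) = 62*(3 - 4 + (5*((4/3)*(-1)*3²))*0) = 62*(3 - 4 + (5*((4/3)*(-1)*9))*0) = 62*(3 - 4 + (5*(-12))*0) = 62*(3 - 4 - 60*0) = 62*(3 - 4 + 0) = 62*(-1) = -62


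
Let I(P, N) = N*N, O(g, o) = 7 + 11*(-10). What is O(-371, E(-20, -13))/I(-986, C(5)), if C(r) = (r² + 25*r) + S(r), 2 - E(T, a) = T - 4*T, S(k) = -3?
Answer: -103/21609 ≈ -0.0047665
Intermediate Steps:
E(T, a) = 2 + 3*T (E(T, a) = 2 - (T - 4*T) = 2 - (-3)*T = 2 + 3*T)
O(g, o) = -103 (O(g, o) = 7 - 110 = -103)
C(r) = -3 + r² + 25*r (C(r) = (r² + 25*r) - 3 = -3 + r² + 25*r)
I(P, N) = N²
O(-371, E(-20, -13))/I(-986, C(5)) = -103/(-3 + 5² + 25*5)² = -103/(-3 + 25 + 125)² = -103/(147²) = -103/21609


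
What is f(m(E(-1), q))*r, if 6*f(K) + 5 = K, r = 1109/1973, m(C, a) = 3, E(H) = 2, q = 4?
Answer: -1109/5919 ≈ -0.18736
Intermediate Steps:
r = 1109/1973 (r = 1109*(1/1973) = 1109/1973 ≈ 0.56209)
f(K) = -⅚ + K/6
f(m(E(-1), q))*r = (-⅚ + (⅙)*3)*(1109/1973) = (-⅚ + ½)*(1109/1973) = -⅓*1109/1973 = -1109/5919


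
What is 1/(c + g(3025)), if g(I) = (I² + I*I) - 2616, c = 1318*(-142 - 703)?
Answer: 1/17184924 ≈ 5.8191e-8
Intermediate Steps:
c = -1113710 (c = 1318*(-845) = -1113710)
g(I) = -2616 + 2*I² (g(I) = (I² + I²) - 2616 = 2*I² - 2616 = -2616 + 2*I²)
1/(c + g(3025)) = 1/(-1113710 + (-2616 + 2*3025²)) = 1/(-1113710 + (-2616 + 2*9150625)) = 1/(-1113710 + (-2616 + 18301250)) = 1/(-1113710 + 18298634) = 1/17184924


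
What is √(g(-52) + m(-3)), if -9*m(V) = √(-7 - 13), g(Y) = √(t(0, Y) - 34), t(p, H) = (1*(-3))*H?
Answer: √(9*√122 - 2*I*√5)/3 ≈ 3.3243 - 0.074738*I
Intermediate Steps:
t(p, H) = -3*H
g(Y) = √(-34 - 3*Y) (g(Y) = √(-3*Y - 34) = √(-34 - 3*Y))
m(V) = -2*I*√5/9 (m(V) = -√(-7 - 13)/9 = -2*I*√5/9)
√(g(-52) + m(-3)) = √(√(-34 - 3*(-52)) - 2*I*√5/9) = √(√(-34 + 156) - 2*I*√5/9) = √(√122 - 2*I*√5/9)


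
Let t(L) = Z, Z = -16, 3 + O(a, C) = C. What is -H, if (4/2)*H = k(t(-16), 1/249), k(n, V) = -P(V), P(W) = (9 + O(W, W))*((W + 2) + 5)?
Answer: 1303640/62001 ≈ 21.026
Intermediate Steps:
O(a, C) = -3 + C
P(W) = (6 + W)*(7 + W) (P(W) = (9 + (-3 + W))*((W + 2) + 5) = (6 + W)*((2 + W) + 5) = (6 + W)*(7 + W))
t(L) = -16
k(n, V) = -42 - V² - 13*V (k(n, V) = -(42 + V² + 13*V) = -42 - V² - 13*V)
H = -1303640/62001 (H = (-42 - (1/249)² - 13/249)/2 = (-42 - (1/249)² - 13*1/249)/2 = (-42 - 1*1/62001 - 13/249)/2 = (-42 - 1/62001 - 13/249)/2 = (½)*(-2607280/62001) = -1303640/62001 ≈ -21.026)
-H = -1*(-1303640/62001) = 1303640/62001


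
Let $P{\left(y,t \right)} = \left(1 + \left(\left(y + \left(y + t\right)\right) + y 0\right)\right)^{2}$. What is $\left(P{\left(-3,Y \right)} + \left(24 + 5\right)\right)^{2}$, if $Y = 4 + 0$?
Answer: $900$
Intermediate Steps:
$Y = 4$
$P{\left(y,t \right)} = \left(1 + t + 2 y\right)^{2}$ ($P{\left(y,t \right)} = \left(1 + \left(\left(y + \left(t + y\right)\right) + 0\right)\right)^{2} = \left(1 + \left(\left(t + 2 y\right) + 0\right)\right)^{2} = \left(1 + \left(t + 2 y\right)\right)^{2} = \left(1 + t + 2 y\right)^{2}$)
$\left(P{\left(-3,Y \right)} + \left(24 + 5\right)\right)^{2} = \left(\left(1 + 4 + 2 \left(-3\right)\right)^{2} + \left(24 + 5\right)\right)^{2} = \left(\left(1 + 4 - 6\right)^{2} + 29\right)^{2} = \left(\left(-1\right)^{2} + 29\right)^{2} = \left(1 + 29\right)^{2} = 30^{2} = 900$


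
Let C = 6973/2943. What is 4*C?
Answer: 27892/2943 ≈ 9.4774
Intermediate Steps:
C = 6973/2943 (C = 6973*(1/2943) = 6973/2943 ≈ 2.3694)
4*C = 4*(6973/2943) = 27892/2943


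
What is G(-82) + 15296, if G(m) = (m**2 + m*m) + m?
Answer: 28662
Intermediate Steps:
G(m) = m + 2*m**2 (G(m) = (m**2 + m**2) + m = 2*m**2 + m = m + 2*m**2)
G(-82) + 15296 = -82*(1 + 2*(-82)) + 15296 = -82*(1 - 164) + 15296 = -82*(-163) + 15296 = 13366 + 15296 = 28662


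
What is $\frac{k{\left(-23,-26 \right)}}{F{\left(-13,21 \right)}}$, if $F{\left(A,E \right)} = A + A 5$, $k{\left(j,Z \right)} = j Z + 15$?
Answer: $- \frac{613}{78} \approx -7.859$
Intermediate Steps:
$k{\left(j,Z \right)} = 15 + Z j$ ($k{\left(j,Z \right)} = Z j + 15 = 15 + Z j$)
$F{\left(A,E \right)} = 6 A$ ($F{\left(A,E \right)} = A + 5 A = 6 A$)
$\frac{k{\left(-23,-26 \right)}}{F{\left(-13,21 \right)}} = \frac{15 - -598}{6 \left(-13\right)} = \frac{15 + 598}{-78} = 613 \left(- \frac{1}{78}\right) = - \frac{613}{78}$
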